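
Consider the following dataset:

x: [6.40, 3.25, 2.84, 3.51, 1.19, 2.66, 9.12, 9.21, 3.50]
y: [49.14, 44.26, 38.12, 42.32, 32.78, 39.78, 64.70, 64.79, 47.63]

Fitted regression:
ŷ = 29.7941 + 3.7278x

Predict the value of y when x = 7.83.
ŷ = 58.9828

x = 7.83 lies inside the observed range [1.19, 9.21], so the fitted equation applies directly:

ŷ = 29.7941 + 3.7278 × 7.83
ŷ = 29.7941 + 29.1887
ŷ = 58.9828

This is a point prediction; actual observations scatter around it by roughly the residual standard deviation.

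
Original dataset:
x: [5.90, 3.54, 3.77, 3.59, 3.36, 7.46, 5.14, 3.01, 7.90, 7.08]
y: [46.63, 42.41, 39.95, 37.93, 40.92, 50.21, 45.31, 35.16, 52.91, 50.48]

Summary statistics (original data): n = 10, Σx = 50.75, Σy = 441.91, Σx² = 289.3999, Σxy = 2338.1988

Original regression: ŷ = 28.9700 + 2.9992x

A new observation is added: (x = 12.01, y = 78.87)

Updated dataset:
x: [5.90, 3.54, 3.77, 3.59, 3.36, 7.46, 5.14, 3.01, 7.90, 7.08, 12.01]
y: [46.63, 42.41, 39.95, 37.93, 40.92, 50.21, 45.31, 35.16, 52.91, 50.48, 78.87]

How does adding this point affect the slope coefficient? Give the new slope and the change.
New slope β₁ = 4.1572 versus 2.9992 before: a change of +1.1580 (+38.6%).

x = 12.01 lies well outside the original x-range [3.01, 7.90] (x̄ ≈ 5.08), so this observation has high leverage and can move the slope substantially.

Step 1: Update the sums with the new point (n goes from 10 to 11)
Σx  = 50.75 + 12.01 = 62.76
Σy  = 441.91 + 78.87 = 520.78
Σx² = 289.3999 + 12.01² = 289.3999 + 144.2401 = 433.6400
Σxy = 2338.1988 + 12.01×78.87 = 2338.1988 + 947.2287 = 3285.4275

Step 2: Recompute the slope with b₁ = (nΣxy − ΣxΣy) / (nΣx² − (Σx)²)
Numerator   = 11×3285.4275 − 62.76×520.78 = 36139.7025 − 32684.1528 = 3455.5497
Denominator = 11×433.6400 − 62.76² = 4770.0400 − 3938.8176 = 831.2224
b₁(new) = 3455.5497 / 831.2224 = 4.1572

(Same formula on the original sums: (10×2338.1988 − 50.75×441.91) / (10×289.3999 − 50.75²) = 955.0555 / 318.4365 = 2.9992, matching the given fit.)

Step 3: Change in slope
Δβ₁ = 4.1572 − 2.9992 = +1.1580
Relative change = +1.1580 / 2.9992 × 100% = +38.6%
→ the slope increases when the point is added.

A high-leverage point only changes the slope if it is off the original line; here y = 78.87 is above the original trend, so the slope increases.
In practice: check such a point for data-entry or measurement error; investigate whether it comes from the same population as the rest of the sample.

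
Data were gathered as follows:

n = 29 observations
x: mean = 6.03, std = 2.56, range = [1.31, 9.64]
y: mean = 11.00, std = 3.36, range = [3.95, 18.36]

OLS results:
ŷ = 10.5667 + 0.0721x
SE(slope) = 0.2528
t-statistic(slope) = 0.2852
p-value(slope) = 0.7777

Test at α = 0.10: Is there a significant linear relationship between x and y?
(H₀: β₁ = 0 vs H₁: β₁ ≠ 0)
Fail to reject H₀: p-value = 0.7777 ≥ α = 0.10. The linear relationship is not significant at the 10% level.

Hypothesis test for the slope coefficient:

H₀: β₁ = 0 (no linear relationship)
H₁: β₁ ≠ 0 (linear relationship exists)

Test statistic: t = β̂₁ / SE(β̂₁) = 0.0721 / 0.2528 = 0.2852

p = 0.7777: how often a slope estimate this far from 0 (in SE units) would arise by chance if β₁ were truly 0.

Decision rule: reject H₀ if p-value < α.
p-value = 0.7777 ≥ α = 0.10 → fail to reject H₀.

At α = 0.10 the data do not provide convincing evidence of a nonzero slope.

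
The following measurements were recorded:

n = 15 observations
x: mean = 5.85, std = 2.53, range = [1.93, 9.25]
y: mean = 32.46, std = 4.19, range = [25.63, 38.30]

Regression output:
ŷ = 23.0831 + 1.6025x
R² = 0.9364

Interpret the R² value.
About 93.64% of the variability in y is accounted for by the regression on x (R² = 0.9364) — a strong linear fit.

R² = 1 − SS_res/SS_tot compares the residual scatter to the total scatter of y about its mean.

Here R² = 0.9364:
- Explained: 93.64% of the variation in y
- Unexplained (residual): 100% − 93.64% = 6.36%
- Rule of thumb (below 0.3 weak; 0.3 to below 0.7 moderate; 0.7 and above strong) → strong

Note: R² never decreases when predictors are added, so it should not be used alone to compare models of different size.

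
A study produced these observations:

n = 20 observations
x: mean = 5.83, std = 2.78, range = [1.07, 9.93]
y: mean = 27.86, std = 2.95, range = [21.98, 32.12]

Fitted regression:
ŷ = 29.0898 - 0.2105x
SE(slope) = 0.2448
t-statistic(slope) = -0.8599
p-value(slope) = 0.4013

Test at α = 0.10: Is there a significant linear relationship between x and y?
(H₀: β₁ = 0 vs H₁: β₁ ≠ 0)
Since p-value = 0.4013 ≥ α = 0.10, fail to reject H₀ — the slope is not significantly different from 0.

Hypothesis test for the slope coefficient:

H₀: β₁ = 0 (no linear relationship)
H₁: β₁ ≠ 0 (linear relationship exists)

Test statistic: t = β̂₁ / SE(β̂₁) = -0.2105 / 0.2448 = -0.8599

p = 0.4013: how often a slope estimate this far from 0 (in SE units) would arise by chance if β₁ were truly 0.

Decision rule: reject H₀ if p-value < α.
p-value = 0.4013 ≥ α = 0.10 → fail to reject H₀.

There is not sufficient evidence at the 10% significance level to conclude that a linear relationship exists between x and y.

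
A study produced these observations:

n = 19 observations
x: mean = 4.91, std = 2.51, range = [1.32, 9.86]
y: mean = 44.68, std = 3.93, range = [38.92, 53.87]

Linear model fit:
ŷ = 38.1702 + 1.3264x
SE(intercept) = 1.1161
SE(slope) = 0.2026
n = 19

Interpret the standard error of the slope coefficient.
The slope 1.3264 is pinned down to within about ±0.2026 (one SE) by these data — relative uncertainty 15.3%, i.e. precise.

What SE measures:
- The standard error quantifies the sampling variability of the coefficient estimate
- It is the estimated standard deviation of β̂₁ across hypothetical repeated samples of the same size
- Smaller SE → more precise estimate

Relative precision:
- SE / |β̂₁| = 0.2026 / 1.3264 = 15.3%
- Rule of thumb (under 20%: precise; 20% to under 50%: moderately precise; 50% or more: imprecise) → precise

Link to the t-test: t = β̂₁ / SE(β̂₁) = 1.3264 / 0.2026 = 6.5469, the statistic for H₀: β₁ = 0.

What drives SE(β̂₁): more residual scatter → larger SE; larger n (here n = 19) → smaller SE; wider spread of x values → smaller SE.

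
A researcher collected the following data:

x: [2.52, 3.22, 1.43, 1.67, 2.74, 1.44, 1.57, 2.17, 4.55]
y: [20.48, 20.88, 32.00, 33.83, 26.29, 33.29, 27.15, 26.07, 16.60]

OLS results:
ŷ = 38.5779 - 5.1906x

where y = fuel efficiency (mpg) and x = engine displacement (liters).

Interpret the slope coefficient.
On average, fuel efficiency is about 5.1906 mpg lower for every extra liter of engine displacement.

The slope β₁ = -5.1906 gives the rate at which the fitted fuel efficiency changes with engine displacement.

Interpretation:
- Engine displacement up by 1 liter → predicted fuel efficiency decreases by 5.1906 mpg
- This is a linear approximation: the same per-unit change is assumed across the whole observed x range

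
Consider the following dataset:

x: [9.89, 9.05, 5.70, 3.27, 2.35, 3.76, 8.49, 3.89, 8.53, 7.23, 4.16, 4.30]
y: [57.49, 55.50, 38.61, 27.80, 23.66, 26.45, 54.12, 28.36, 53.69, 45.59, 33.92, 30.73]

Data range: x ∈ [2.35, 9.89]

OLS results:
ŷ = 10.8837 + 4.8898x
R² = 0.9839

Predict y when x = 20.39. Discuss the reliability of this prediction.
The equation gives ŷ = 110.5867; however x = 20.39 is 10.50 units above the observed range, so this extrapolated value should not be trusted.

Prediction calculation:
ŷ = 10.8837 + 4.8898 × 20.39
ŷ = 110.5867

Reliability:
- Data range: x ∈ [2.35, 9.89]
- Prediction point: x = 20.39 is 10.50 units above the observed range → this is EXTRAPOLATION, not interpolation

Why that matters here:
- The linear relationship may not hold outside the observed range
- Real relationships often flatten, saturate, or turn nonlinear at extremes

A defensible statement: 'if the linear trend continued to x = 20.39, y would be about 110.5867' — the premise is untested.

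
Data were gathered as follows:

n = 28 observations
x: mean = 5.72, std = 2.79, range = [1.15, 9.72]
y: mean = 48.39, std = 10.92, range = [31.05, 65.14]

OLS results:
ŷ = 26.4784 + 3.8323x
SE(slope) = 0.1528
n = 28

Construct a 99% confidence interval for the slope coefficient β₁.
The 99% CI for β₁ is (3.4077, 4.2569)

Confidence interval for the slope:

The 99% CI for β₁ is: β̂₁ ± t*(α/2, n-2) × SE(β̂₁)

Step 1: Find critical t-value
- Confidence level = 0.99
- Degrees of freedom = n - 2 = 28 - 2 = 26
- t*(α/2, 26) = 2.7787

Step 2: Calculate margin of error
Margin = 2.7787 × 0.1528 = 0.4246

Step 3: Construct interval
CI = 3.8323 ± 0.4246
CI = (3.4077, 4.2569)

Interpretation: intervals built this way capture the true β₁ in 99% of repeated samples; here the plausible range for the per-unit effect of x on y is 3.4077 to 4.2569.
Both endpoints are positive, so the data support a genuinely positive slope at this confidence level.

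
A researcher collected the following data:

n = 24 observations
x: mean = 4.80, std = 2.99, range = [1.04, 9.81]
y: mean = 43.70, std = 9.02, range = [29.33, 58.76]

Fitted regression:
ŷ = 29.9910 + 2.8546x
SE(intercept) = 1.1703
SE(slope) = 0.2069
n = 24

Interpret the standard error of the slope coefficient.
SE(β̂₁) = 0.2069 is the estimated standard deviation of the slope estimate across repeated samples; relative to β̂₁ = 2.8546 that is 7.2%, a precise estimate.

SE(β̂₁) = s / √Sxx, where s is the residual standard deviation and Sxx = Σ(x − x̄)². It is the yardstick for how far β̂₁ = 2.8546 could plausibly be from the true slope.

Relative precision:
- SE / |β̂₁| = 0.2069 / 2.8546 = 7.2%
- Rule of thumb (under 20%: precise; 20% to under 50%: moderately precise; 50% or more: imprecise) → precise

Link to interval estimation: a confidence interval for β₁ is β̂₁ ± t* × 0.2069, so SE sets the half-width per unit of t*.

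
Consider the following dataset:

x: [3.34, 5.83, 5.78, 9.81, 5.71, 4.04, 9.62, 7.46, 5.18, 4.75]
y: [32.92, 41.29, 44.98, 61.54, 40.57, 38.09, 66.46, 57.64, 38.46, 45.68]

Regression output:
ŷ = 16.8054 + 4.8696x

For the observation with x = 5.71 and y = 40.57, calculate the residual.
Residual = -4.0408

The residual is the difference between the actual value and the predicted value:

Residual = y - ŷ

Step 1: Calculate predicted value
ŷ = 16.8054 + 4.8696 × 5.71
ŷ = 44.6108

Step 2: Calculate residual
Residual = 40.57 - 44.6108
Residual = -4.0408

Interpretation: the model overestimates the actual value by 4.0408 at this point (negative residual → observation lies below the fitted line).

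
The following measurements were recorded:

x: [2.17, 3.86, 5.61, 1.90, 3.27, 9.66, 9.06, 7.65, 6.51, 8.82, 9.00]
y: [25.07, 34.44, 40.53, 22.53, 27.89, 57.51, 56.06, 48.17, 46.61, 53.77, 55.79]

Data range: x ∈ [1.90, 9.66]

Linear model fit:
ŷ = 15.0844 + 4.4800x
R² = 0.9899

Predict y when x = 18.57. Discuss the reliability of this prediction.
The equation gives ŷ = 98.2780; however x = 18.57 is 8.91 units above the observed range, so this extrapolated value should not be trusted.

Prediction calculation:
ŷ = 15.0844 + 4.4800 × 18.57
ŷ = 98.2780

Reliability:
- Data range: x ∈ [1.90, 9.66]
- Prediction point: x = 18.57 is 8.91 units above the observed range → this is EXTRAPOLATION, not interpolation

Why that matters here:
- R² describes fit only over the sampled x values; it says nothing about behaviour beyond them
- The standard error of prediction grows with (x − x̄)², and x = 18.57 is far from x̄ = 6.14

The R² = 0.9899 only validates the fit within [1.90, 9.66]; treat ŷ = 98.2780 with caution.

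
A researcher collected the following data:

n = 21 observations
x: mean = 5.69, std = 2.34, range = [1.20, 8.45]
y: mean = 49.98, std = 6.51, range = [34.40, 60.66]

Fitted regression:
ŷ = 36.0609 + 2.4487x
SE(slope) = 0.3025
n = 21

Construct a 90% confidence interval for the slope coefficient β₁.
The 90% CI for β₁ is (1.9256, 2.9718)

Confidence interval for the slope:

The 90% CI for β₁ is: β̂₁ ± t*(α/2, n-2) × SE(β̂₁)

Step 1: Find critical t-value
- Confidence level = 0.9
- Degrees of freedom = n - 2 = 21 - 2 = 19
- t*(α/2, 19) = 1.7291

Step 2: Calculate margin of error
Margin = 1.7291 × 0.3025 = 0.5231

Step 3: Construct interval
CI = 2.4487 ± 0.5231
CI = (1.9256, 2.9718)

Interpretation: We are 90% confident that the true slope β₁ lies between 1.9256 and 2.9718.
Since 0 is outside the interval, a two-sided test at α = 0.10 would reject H₀: β₁ = 0.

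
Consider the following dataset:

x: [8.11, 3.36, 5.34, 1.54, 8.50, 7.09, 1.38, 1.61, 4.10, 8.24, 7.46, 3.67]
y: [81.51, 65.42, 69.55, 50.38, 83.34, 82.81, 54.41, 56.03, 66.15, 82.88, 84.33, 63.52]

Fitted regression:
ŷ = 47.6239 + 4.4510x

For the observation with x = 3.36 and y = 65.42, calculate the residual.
Residual = 2.8407

The residual is the difference between the actual value and the predicted value:

Residual = y - ŷ

Step 1: Calculate predicted value
ŷ = 47.6239 + 4.4510 × 3.36
ŷ = 62.5793

Step 2: Calculate residual
Residual = 65.42 - 62.5793
Residual = 2.8407

Sign check: y > ŷ, so the point is above the line and the fit underestimates here.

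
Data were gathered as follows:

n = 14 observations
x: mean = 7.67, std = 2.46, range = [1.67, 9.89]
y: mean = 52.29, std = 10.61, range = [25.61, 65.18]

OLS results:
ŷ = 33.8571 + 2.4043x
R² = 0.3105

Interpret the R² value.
The model explains 31.05% of the variance in y (R² = 0.3105), leaving 68.95% unexplained; the fit is moderate.

R² = 1 − SS_res/SS_tot compares the residual scatter to the total scatter of y about its mean.

Here R² = 0.3105:
- Explained: 31.05% of the variation in y
- Unexplained (residual): 100% − 31.05% = 68.95%
- Rule of thumb (below 0.3 weak; 0.3 to below 0.7 moderate; 0.7 and above strong) → moderate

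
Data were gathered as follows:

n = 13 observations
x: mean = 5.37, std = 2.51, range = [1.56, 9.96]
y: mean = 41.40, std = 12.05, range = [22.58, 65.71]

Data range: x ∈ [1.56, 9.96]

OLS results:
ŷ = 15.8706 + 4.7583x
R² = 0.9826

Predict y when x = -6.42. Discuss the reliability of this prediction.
ŷ = -14.6777, but this is extrapolation (below the data range [1.56, 9.96]) and may be unreliable.

Prediction calculation:
ŷ = 15.8706 + 4.7583 × (-6.42)
ŷ = -14.6777

Reliability:
- Data range: x ∈ [1.56, 9.96]
- Prediction point: x = -6.42 is 7.98 units below the observed range → this is EXTRAPOLATION, not interpolation

Why that matters here:
- R² describes fit only over the sampled x values; it says nothing about behaviour beyond them
- Real relationships often flatten, saturate, or turn nonlinear at extremes
- There are no observations near this x to validate the fitted line there

Report the number if required, but flag clearly that it is an extrapolation.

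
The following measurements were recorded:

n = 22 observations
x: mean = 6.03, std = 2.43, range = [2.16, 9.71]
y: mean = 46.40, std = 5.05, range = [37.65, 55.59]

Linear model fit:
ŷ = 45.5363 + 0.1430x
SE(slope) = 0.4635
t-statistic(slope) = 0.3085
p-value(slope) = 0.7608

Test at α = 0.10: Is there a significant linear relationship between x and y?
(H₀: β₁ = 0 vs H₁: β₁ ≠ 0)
Fail to reject H₀: p-value = 0.7608 ≥ α = 0.10. The linear relationship is not significant at the 10% level.

Hypothesis test for the slope coefficient:

H₀: β₁ = 0 (no linear relationship)
H₁: β₁ ≠ 0 (linear relationship exists)

Test statistic: t = β̂₁ / SE(β̂₁) = 0.1430 / 0.4635 = 0.3085

With df = 20, the two-sided p-value for |t| = 0.3085 is 0.7608.

Decision rule: reject H₀ if p-value < α.
p-value = 0.7608 ≥ α = 0.10 → fail to reject H₀.

Conclusion: the linear association between x and y is not significant at the 10% level.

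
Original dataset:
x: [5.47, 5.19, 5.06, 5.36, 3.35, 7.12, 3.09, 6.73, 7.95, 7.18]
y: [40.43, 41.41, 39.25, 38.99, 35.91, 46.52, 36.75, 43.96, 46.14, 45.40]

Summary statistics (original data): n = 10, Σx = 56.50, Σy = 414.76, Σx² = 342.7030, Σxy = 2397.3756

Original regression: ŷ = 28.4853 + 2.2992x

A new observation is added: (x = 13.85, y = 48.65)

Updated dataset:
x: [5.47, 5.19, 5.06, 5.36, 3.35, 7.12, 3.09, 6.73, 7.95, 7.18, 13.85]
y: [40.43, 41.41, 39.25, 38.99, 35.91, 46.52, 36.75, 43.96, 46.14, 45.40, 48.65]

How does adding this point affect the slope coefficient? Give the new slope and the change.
New slope β₁ = 1.2701 versus 2.2992 before: a change of -1.0291 (-44.8%).

The new point has HIGH LEVERAGE: x = 13.85 is far from the original mean x̄ = 56.50/10 ≈ 5.65 (original range [3.09, 7.95]).

Step 1: Update the sums with the new point (n goes from 10 to 11)
Σx  = 56.50 + 13.85 = 70.35
Σy  = 414.76 + 48.65 = 463.41
Σx² = 342.7030 + 13.85² = 342.7030 + 191.8225 = 534.5255
Σxy = 2397.3756 + 13.85×48.65 = 2397.3756 + 673.8025 = 3071.1781

Step 2: Recompute the slope with b₁ = (nΣxy − ΣxΣy) / (nΣx² − (Σx)²)
Numerator   = 11×3071.1781 − 70.35×463.41 = 33782.9591 − 32600.8935 = 1182.0656
Denominator = 11×534.5255 − 70.35² = 5879.7805 − 4949.1225 = 930.6580
b₁(new) = 1182.0656 / 930.6580 = 1.2701

(Same formula on the original sums: (10×2397.3756 − 56.50×414.76) / (10×342.7030 − 56.50²) = 539.8160 / 234.7800 = 2.2992, matching the given fit.)

Step 3: Change in slope
Δβ₁ = 1.2701 − 2.2992 = -1.0291
Relative change = -1.0291 / 2.2992 × 100% = -44.8%
→ the slope decreases when the point is added.

Because the point sits below the extension of the original line at a high-leverage x, it tilts the fit down.
In practice: investigate whether it comes from the same population as the rest of the sample.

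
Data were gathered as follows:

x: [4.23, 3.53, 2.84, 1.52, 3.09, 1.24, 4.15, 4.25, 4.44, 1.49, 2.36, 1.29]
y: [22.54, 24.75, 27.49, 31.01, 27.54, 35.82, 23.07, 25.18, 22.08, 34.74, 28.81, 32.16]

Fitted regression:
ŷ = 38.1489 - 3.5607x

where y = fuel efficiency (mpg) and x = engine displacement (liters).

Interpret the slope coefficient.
An increase of one liter in engine displacement is associated with a 3.5607 mpg decrease in predicted fuel efficiency.

β₁ = -3.5607 is the change in predicted fuel efficiency (mpg) per additional liter of engine displacement.

Interpretation:
- Engine displacement up by 1 liter → predicted fuel efficiency decreases by 3.5607 mpg
- The effect is assumed constant over the observed range of x (linearity)
- The slope describes association in these data, not necessarily a causal effect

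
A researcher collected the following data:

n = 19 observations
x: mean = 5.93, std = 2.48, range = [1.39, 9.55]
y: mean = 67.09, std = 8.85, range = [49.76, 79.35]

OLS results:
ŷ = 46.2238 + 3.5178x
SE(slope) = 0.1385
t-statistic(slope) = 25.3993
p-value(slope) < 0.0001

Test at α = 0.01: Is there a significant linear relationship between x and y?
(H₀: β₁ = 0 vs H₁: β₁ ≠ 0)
Reject H₀: p-value < 0.0001 < α = 0.01. The linear relationship is significant at the 1% level.

Hypothesis test for the slope coefficient:

H₀: β₁ = 0 (no linear relationship)
H₁: β₁ ≠ 0 (linear relationship exists)

Test statistic: t = β̂₁ / SE(β̂₁) = 3.5178 / 0.1385 = 25.3993

The p-value (<0.0001) is the probability, under H₀, of a t-statistic at least as extreme as |t| = 25.3993 (two-sided, df = n − 2 = 17).

Decision rule: reject H₀ if p-value < α.
p-value < 0.0001 < α = 0.01 → reject H₀.

At α = 0.01 the data do provide convincing evidence of a nonzero slope.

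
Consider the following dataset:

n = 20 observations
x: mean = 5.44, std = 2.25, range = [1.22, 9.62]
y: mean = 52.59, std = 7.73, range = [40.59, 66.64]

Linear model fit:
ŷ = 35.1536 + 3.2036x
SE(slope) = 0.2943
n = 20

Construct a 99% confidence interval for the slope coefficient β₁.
The 99% CI for β₁ is (2.3565, 4.0507)

Confidence interval for the slope:

The 99% CI for β₁ is: β̂₁ ± t*(α/2, n-2) × SE(β̂₁)

Step 1: Find critical t-value
- Confidence level = 0.99
- Degrees of freedom = n - 2 = 20 - 2 = 18
- t*(α/2, 18) = 2.8784

Step 2: Calculate margin of error
Margin = 2.8784 × 0.2943 = 0.8471

Step 3: Construct interval
CI = 3.2036 ± 0.8471
CI = (2.3565, 4.0507)

Interpretation: We are 99% confident that the true slope β₁ lies between 2.3565 and 4.0507.
The interval does not include 0, suggesting a significant linear relationship.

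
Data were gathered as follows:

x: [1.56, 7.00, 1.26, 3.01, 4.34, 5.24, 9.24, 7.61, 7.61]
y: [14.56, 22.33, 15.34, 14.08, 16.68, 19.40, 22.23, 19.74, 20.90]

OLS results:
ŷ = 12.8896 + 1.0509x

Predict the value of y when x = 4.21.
ŷ = 17.3139

Plug x = 4.21 into the fitted line:

ŷ = 12.8896 + 1.0509 × 4.21
ŷ = 12.8896 + 4.4243
ŷ = 17.3139

This is a point prediction; actual observations scatter around it by roughly the residual standard deviation.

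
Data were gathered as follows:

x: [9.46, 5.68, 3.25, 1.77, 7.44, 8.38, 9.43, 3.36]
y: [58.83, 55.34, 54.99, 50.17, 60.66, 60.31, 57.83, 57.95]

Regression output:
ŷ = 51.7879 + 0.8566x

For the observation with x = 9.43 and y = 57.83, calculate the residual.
Residual = -2.0356

The residual is the difference between the actual value and the predicted value:

Residual = y - ŷ

Step 1: Calculate predicted value
ŷ = 51.7879 + 0.8566 × 9.43
ŷ = 59.8656

Step 2: Calculate residual
Residual = 57.83 - 59.8656
Residual = -2.0356

Sign check: y < ŷ, so the point is below the line and the fit overestimates here.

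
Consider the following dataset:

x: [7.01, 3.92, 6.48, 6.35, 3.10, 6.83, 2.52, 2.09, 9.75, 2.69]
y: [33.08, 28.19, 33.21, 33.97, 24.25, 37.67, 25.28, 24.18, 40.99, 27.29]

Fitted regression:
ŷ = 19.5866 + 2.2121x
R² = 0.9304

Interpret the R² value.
About 93.04% of the variability in y is accounted for by the regression on x (R² = 0.9304) — a strong linear fit.

R² (coefficient of determination) measures the proportion of variance in y explained by the regression model.

Here R² = 0.9304:
- Explained: 93.04% of the variation in y
- Unexplained (residual): 100% − 93.04% = 6.96%
- Rule of thumb (below 0.3 weak; 0.3 to below 0.7 moderate; 0.7 and above strong) → strong

Note: R² never decreases when predictors are added, so it should not be used alone to compare models of different size.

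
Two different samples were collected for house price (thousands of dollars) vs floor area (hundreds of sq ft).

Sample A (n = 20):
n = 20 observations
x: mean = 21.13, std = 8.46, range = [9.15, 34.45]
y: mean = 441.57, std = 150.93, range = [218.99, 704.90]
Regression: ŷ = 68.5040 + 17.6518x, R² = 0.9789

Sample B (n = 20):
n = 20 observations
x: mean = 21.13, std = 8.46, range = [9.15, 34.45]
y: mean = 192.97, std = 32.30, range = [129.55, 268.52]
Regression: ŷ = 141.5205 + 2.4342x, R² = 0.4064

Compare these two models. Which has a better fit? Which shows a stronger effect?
Model A has the better fit (R² = 0.9789 vs 0.4064). Model A shows the stronger effect (|β₁| = 17.6518 vs 2.4342).

Model Comparison:

Goodness of fit (R²):
- Model A: R² = 0.9789 → 97.89% of variance in house price explained
- Model B: R² = 0.4064 → 40.64% of variance in house price explained
- 0.9789 > 0.4064 → Model A has the better fit

Effect size (slope magnitude):
- Model A: β₁ = 17.6518 → predicted house price rises 17.6518 thousand dollars per additional hundred sq ft of floor area
- Model B: β₁ = 2.4342 → predicted house price rises 2.4342 thousand dollars per additional hundred sq ft of floor area
- |17.6518| > |2.4342| → Model A shows the stronger marginal effect

Notes:
- R² measures how tightly points cluster around the line; β₁ measures how steep the line is — they answer different questions.
- A steeper slope doesn't make a better model if the scatter around the line is large.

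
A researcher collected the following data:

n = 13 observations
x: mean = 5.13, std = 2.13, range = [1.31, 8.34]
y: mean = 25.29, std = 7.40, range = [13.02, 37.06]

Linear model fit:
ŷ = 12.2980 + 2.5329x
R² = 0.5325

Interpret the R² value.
The model explains 53.25% of the variance in y (R² = 0.5325), leaving 46.75% unexplained; the fit is moderate.

R² = 1 − SS_res/SS_tot compares the residual scatter to the total scatter of y about its mean.

Here R² = 0.5325:
- Explained: 53.25% of the variation in y
- Unexplained (residual): 100% − 53.25% = 46.75%
- Rule of thumb (below 0.3 weak; 0.3 to below 0.7 moderate; 0.7 and above strong) → moderate

Calculation: R² = 1 − (SS_res / SS_tot), where SS_res is the sum of squared residuals and SS_tot the total sum of squares.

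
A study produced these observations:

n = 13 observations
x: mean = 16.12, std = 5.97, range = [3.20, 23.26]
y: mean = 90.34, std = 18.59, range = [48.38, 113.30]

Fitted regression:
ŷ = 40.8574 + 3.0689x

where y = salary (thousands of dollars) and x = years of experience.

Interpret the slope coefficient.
An increase of one year in experience is associated with a 3.0689 thousand dollars increase in predicted salary.

The slope β₁ = 3.0689 gives the rate at which the fitted salary changes with experience.

Interpretation:
- Experience up by 1 year → predicted salary increases by 3.0689 thousand dollars
- The effect is assumed constant over the observed range of x (linearity)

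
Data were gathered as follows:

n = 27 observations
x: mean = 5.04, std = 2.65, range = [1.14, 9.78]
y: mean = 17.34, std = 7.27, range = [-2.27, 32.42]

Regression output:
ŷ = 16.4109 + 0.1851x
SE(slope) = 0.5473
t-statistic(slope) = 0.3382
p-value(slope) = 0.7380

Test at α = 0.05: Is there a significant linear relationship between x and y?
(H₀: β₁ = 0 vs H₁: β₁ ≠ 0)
p-value = 0.7380 ≥ α = 0.05, so we fail to reject H₀. The relationship is not significant.

Hypothesis test for the slope coefficient:

H₀: β₁ = 0 (no linear relationship)
H₁: β₁ ≠ 0 (linear relationship exists)

Test statistic: t = β̂₁ / SE(β̂₁) = 0.1851 / 0.5473 = 0.3382

p = 0.7380: how often a slope estimate this far from 0 (in SE units) would arise by chance if β₁ were truly 0.

Decision rule: reject H₀ if p-value < α.
p-value = 0.7380 ≥ α = 0.05 → fail to reject H₀.

There is not sufficient evidence at the 5% significance level to conclude that a linear relationship exists between x and y.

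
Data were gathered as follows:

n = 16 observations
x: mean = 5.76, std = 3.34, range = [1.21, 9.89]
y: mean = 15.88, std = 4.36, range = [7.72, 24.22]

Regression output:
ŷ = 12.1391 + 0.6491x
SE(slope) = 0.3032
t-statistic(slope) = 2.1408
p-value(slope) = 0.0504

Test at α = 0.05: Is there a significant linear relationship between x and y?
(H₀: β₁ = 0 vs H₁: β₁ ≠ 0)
Since p-value = 0.0504 ≥ α = 0.05, fail to reject H₀ — the slope is not significantly different from 0.

Hypothesis test for the slope coefficient:

H₀: β₁ = 0 (no linear relationship)
H₁: β₁ ≠ 0 (linear relationship exists)

Test statistic: t = β̂₁ / SE(β̂₁) = 0.6491 / 0.3032 = 2.1408

The p-value (0.0504) is the probability, under H₀, of a t-statistic at least as extreme as |t| = 2.1408 (two-sided, df = n − 2 = 14).

Decision rule: reject H₀ if p-value < α.
p-value = 0.0504 ≥ α = 0.05 → fail to reject H₀.

There is not sufficient evidence at the 5% significance level to conclude that a linear relationship exists between x and y.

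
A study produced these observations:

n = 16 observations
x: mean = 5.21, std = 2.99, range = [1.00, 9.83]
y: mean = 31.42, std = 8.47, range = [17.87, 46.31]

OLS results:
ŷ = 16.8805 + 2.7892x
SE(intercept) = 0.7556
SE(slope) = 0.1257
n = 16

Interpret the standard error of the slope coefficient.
SE(slope) = 0.1257 measures the uncertainty in the estimated slope. The coefficient is estimated precisely (SE/|β̂₁| = 4.5%).

What SE measures:
- The standard error quantifies the sampling variability of the coefficient estimate
- It is the estimated standard deviation of β̂₁ across hypothetical repeated samples of the same size
- Smaller SE → more precise estimate

Relative precision:
- SE / |β̂₁| = 0.1257 / 2.7892 = 4.5%
- Rule of thumb (under 20%: precise; 20% to under 50%: moderately precise; 50% or more: imprecise) → precise

Rough 95% range (±2 SE): 2.7892 ± 0.2514 → (2.5378, 3.0406).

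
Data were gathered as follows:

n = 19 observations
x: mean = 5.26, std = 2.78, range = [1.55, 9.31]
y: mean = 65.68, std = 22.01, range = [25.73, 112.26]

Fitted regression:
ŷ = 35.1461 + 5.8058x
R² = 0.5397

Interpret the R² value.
R² = 0.5397 means 53.97% of the variation in y is explained by the linear relationship with x. This indicates a moderate fit.

The coefficient of determination R² is the fraction of the total variation in y that the fitted line accounts for.

Here R² = 0.5397:
- Explained: 53.97% of the variation in y
- Unexplained (residual): 100% − 53.97% = 46.03%
- Rule of thumb (below 0.3 weak; 0.3 to below 0.7 moderate; 0.7 and above strong) → moderate

Note: R² never decreases when predictors are added, so it should not be used alone to compare models of different size.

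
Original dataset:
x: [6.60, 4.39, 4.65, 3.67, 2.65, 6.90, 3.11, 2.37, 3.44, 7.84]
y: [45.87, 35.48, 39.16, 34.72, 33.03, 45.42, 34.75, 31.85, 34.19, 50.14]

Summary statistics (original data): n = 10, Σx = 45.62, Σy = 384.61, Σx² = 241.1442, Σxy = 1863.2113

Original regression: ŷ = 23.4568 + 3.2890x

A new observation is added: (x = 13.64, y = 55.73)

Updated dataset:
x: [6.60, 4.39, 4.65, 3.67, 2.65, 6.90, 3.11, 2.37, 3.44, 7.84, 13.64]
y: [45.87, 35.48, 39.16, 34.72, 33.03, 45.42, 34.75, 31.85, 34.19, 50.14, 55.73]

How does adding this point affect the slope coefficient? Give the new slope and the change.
Adding the point moves β₁ from 3.2890 to 2.3265, i.e. it decreases by 0.9625 (-29.3%).

x = 13.64 lies well outside the original x-range [2.37, 7.84] (x̄ ≈ 4.56), so this observation has high leverage and can move the slope substantially.

Step 1: Update the sums with the new point (n goes from 10 to 11)
Σx  = 45.62 + 13.64 = 59.26
Σy  = 384.61 + 55.73 = 440.34
Σx² = 241.1442 + 13.64² = 241.1442 + 186.0496 = 427.1938
Σxy = 1863.2113 + 13.64×55.73 = 1863.2113 + 760.1572 = 2623.3685

Step 2: Recompute the slope with b₁ = (nΣxy − ΣxΣy) / (nΣx² − (Σx)²)
Numerator   = 11×2623.3685 − 59.26×440.34 = 28857.0535 − 26094.5484 = 2762.5051
Denominator = 11×427.1938 − 59.26² = 4699.1318 − 3511.7476 = 1187.3842
b₁(new) = 2762.5051 / 1187.3842 = 2.3265

(Same formula on the original sums: (10×1863.2113 − 45.62×384.61) / (10×241.1442 − 45.62²) = 1086.2048 / 330.2576 = 3.2890, matching the given fit.)

Step 3: Change in slope
Δβ₁ = 2.3265 − 3.2890 = -0.9625
Relative change = -0.9625 / 3.2890 × 100% = -29.3%
→ the slope decreases when the point is added.

Because the point sits below the extension of the original line at a high-leverage x, it tilts the fit down.
In practice: examine leverage (hᵢ) and Cook's distance rather than deleting it automatically.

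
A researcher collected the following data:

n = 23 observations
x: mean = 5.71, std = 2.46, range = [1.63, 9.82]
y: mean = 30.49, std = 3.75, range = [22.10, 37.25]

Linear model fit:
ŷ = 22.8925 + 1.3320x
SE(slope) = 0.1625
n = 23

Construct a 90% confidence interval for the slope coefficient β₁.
The 90% CI for β₁ is (1.0524, 1.6116)

Confidence interval for the slope:

The 90% CI for β₁ is: β̂₁ ± t*(α/2, n-2) × SE(β̂₁)

Step 1: Find critical t-value
- Confidence level = 0.9
- Degrees of freedom = n - 2 = 23 - 2 = 21
- t*(α/2, 21) = 1.7207

Step 2: Calculate margin of error
Margin = 1.7207 × 0.1625 = 0.2796

Step 3: Construct interval
CI = 1.3320 ± 0.2796
CI = (1.0524, 1.6116)

Interpretation: We are 90% confident that the true slope β₁ lies between 1.0524 and 1.6116.
The interval does not include 0, suggesting a significant linear relationship.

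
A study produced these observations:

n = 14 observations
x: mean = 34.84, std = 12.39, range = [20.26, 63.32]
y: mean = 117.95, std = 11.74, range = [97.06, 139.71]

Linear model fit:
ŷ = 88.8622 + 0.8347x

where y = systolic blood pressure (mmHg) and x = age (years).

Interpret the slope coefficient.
For each additional year of age, predicted blood pressure increases by approximately 0.8347 mmHg.

The slope β₁ = 0.8347 gives the rate at which the fitted blood pressure changes with age.

Interpretation:
- Age up by 1 year → predicted blood pressure increases by 0.8347 mmHg
- The effect is assumed constant over the observed range of x (linearity)
- The sign (+) gives the direction; the magnitude 0.8347 gives the size of the effect per year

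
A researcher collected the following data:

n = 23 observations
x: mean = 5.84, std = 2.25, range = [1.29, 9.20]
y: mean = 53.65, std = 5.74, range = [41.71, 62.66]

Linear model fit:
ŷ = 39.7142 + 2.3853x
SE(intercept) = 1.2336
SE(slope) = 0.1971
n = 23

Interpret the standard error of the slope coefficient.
SE(slope) = 0.1971 measures the uncertainty in the estimated slope. The coefficient is estimated precisely (SE/|β̂₁| = 8.3%).

SE(β̂₁) = s / √Sxx, where s is the residual standard deviation and Sxx = Σ(x − x̄)². It is the yardstick for how far β̂₁ = 2.3853 could plausibly be from the true slope.

Relative precision:
- SE / |β̂₁| = 0.1971 / 2.3853 = 8.3%
- Rule of thumb (under 20%: precise; 20% to under 50%: moderately precise; 50% or more: imprecise) → precise

Link to interval estimation: a confidence interval for β₁ is β̂₁ ± t* × 0.1971, so SE sets the half-width per unit of t*.

What drives SE(β̂₁): more residual scatter → larger SE; larger n (here n = 23) → smaller SE; wider spread of x values → smaller SE.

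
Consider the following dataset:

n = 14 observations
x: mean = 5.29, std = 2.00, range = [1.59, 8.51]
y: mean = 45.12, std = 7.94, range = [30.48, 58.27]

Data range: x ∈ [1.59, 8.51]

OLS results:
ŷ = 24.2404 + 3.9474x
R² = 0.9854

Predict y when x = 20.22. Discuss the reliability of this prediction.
ŷ = 104.0568 (extrapolation — x = 20.22 lies outside [1.59, 8.51], so reliability is low).

Prediction calculation:
ŷ = 24.2404 + 3.9474 × 20.22
ŷ = 104.0568

Reliability:
- Data range: x ∈ [1.59, 8.51]
- Prediction point: x = 20.22 is 11.71 units above the observed range → this is EXTRAPOLATION, not interpolation

Why that matters here:
- R² describes fit only over the sampled x values; it says nothing about behaviour beyond them
- There are no observations near this x to validate the fitted line there
- The standard error of prediction grows with (x − x̄)², and x = 20.22 is far from x̄ = 5.29

The R² = 0.9854 only validates the fit within [1.59, 8.51]; treat ŷ = 104.0568 with caution.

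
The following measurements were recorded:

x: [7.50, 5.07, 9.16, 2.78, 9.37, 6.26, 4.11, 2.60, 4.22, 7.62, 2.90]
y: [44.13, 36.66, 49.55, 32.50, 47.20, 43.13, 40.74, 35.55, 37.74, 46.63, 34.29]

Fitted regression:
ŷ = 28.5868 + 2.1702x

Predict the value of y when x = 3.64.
ŷ = 36.4863

To predict y for x = 3.64, substitute into the regression equation:

ŷ = 28.5868 + 2.1702 × 3.64
ŷ = 28.5868 + 7.8995
ŷ = 36.4863

This is the fitted mean response at that x — an individual observation would come with a wider prediction interval.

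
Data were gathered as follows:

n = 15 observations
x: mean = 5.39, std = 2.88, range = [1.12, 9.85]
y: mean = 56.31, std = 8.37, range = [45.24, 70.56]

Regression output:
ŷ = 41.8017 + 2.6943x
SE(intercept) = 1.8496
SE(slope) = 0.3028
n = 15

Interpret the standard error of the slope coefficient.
SE(slope) = 0.3028 measures the uncertainty in the estimated slope. The coefficient is estimated precisely (SE/|β̂₁| = 11.2%).

SE(β̂₁) = 0.3028 says: if we drew many samples of n = 15 from the same population and refit each time, the fitted slopes would scatter with a standard deviation of roughly 0.3028 around the true β₁.

Relative precision:
- SE / |β̂₁| = 0.3028 / 2.6943 = 11.2%
- Rule of thumb (under 20%: precise; 20% to under 50%: moderately precise; 50% or more: imprecise) → precise

Link to interval estimation: a confidence interval for β₁ is β̂₁ ± t* × 0.3028, so SE sets the half-width per unit of t*.

What drives SE(β̂₁): more residual scatter → larger SE; wider spread of x values → smaller SE.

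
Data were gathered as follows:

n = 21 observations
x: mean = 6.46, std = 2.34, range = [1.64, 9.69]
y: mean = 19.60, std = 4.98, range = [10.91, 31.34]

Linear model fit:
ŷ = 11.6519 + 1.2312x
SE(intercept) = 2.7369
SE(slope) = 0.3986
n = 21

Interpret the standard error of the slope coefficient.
The slope 1.2312 is pinned down to within about ±0.3986 (one SE) by these data — relative uncertainty 32.4%, i.e. moderately precise.

SE(β̂₁) = s / √Sxx, where s is the residual standard deviation and Sxx = Σ(x − x̄)². It is the yardstick for how far β̂₁ = 1.2312 could plausibly be from the true slope.

Relative precision:
- SE / |β̂₁| = 0.3986 / 1.2312 = 32.4%
- Rule of thumb (under 20%: precise; 20% to under 50%: moderately precise; 50% or more: imprecise) → moderately precise

Link to the t-test: t = β̂₁ / SE(β̂₁) = 1.2312 / 0.3986 = 3.0888, the statistic for H₀: β₁ = 0.

What drives SE(β̂₁): wider spread of x values → smaller SE; more residual scatter → larger SE; larger n (here n = 21) → smaller SE.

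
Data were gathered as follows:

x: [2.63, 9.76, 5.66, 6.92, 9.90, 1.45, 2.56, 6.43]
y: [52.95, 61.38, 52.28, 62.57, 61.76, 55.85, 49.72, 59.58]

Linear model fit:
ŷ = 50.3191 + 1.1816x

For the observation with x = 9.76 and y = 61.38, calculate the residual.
Residual = -0.4715

The residual is the difference between the actual value and the predicted value:

Residual = y - ŷ

Step 1: Calculate predicted value
ŷ = 50.3191 + 1.1816 × 9.76
ŷ = 61.8515

Step 2: Calculate residual
Residual = 61.38 - 61.8515
Residual = -0.4715

Interpretation: the model overestimates the actual value by 0.4715 at this point (negative residual → observation lies below the fitted line).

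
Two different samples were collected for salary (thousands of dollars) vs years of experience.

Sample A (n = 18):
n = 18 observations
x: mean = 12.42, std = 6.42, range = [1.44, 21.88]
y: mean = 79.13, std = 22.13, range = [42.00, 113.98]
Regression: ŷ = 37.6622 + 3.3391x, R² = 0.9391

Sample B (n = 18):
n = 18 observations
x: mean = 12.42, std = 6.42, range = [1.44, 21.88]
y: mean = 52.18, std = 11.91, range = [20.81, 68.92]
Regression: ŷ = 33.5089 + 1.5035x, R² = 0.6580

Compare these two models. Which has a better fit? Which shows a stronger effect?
Model A has the better fit (R² = 0.9391 vs 0.6580). Model A shows the stronger effect (|β₁| = 3.3391 vs 1.5035).

Model Comparison:

Which explains more variance? (R²)
- Model A: R² = 0.9391 → 93.91% of variance in salary explained
- Model B: R² = 0.6580 → 65.80% of variance in salary explained
- 0.9391 > 0.6580 → Model A has the better fit

Effect size (slope magnitude):
- Model A: β₁ = 3.3391 → predicted salary rises 3.3391 thousand dollars per additional year of experience
- Model B: β₁ = 1.5035 → predicted salary rises 1.5035 thousand dollars per additional year of experience
- |3.3391| > |1.5035| → Model A shows the stronger marginal effect

Notes:
- A better fit (higher R²) doesn't necessarily mean a more important relationship.
- R² measures how tightly points cluster around the line; β₁ measures how steep the line is — they answer different questions.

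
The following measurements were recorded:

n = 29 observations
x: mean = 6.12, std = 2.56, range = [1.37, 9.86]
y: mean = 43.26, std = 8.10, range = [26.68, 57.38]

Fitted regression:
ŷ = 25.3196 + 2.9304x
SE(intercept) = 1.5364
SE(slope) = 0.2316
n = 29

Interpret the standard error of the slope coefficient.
SE(slope) = 0.2316 measures the uncertainty in the estimated slope. The coefficient is estimated precisely (SE/|β̂₁| = 7.9%).

What SE measures:
- The standard error quantifies the sampling variability of the coefficient estimate
- It is the estimated standard deviation of β̂₁ across hypothetical repeated samples of the same size
- Smaller SE → more precise estimate

Relative precision:
- SE / |β̂₁| = 0.2316 / 2.9304 = 7.9%
- Rule of thumb (under 20%: precise; 20% to under 50%: moderately precise; 50% or more: imprecise) → precise

Link to the t-test: t = β̂₁ / SE(β̂₁) = 2.9304 / 0.2316 = 12.6528, the statistic for H₀: β₁ = 0.

What drives SE(β̂₁): wider spread of x values → smaller SE.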